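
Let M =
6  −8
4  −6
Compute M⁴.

[[16, 0], [0, 16]]

tr M = 0 and det M = −4, so the characteristic polynomial is λ² − (0)λ + (−4) with roots −2 and 2.
Eigenvectors give P = [[1, 2], [1, 1]] with P⁻¹ = [[−1, 2], [1, −1]], and M = P·diag(−2, 2)·P⁻¹.
Then M⁴ = P·diag(16, 16)·P⁻¹ = [[16, 32], [16, 16]] · [[−1, 2], [1, −1]] = [[16, 0], [0, 16]].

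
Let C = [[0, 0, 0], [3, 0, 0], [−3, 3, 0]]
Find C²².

[[0, 0, 0], [0, 0, 0], [0, 0, 0]]

C is strictly triangular, hence nilpotent: C³ = 0, so C²² = 0.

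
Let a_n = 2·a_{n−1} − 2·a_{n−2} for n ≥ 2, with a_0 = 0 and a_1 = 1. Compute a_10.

32

With companion matrix B = [[2, −2], [1, 0]], [a_n, a_{n−1}]ᵀ = B·[a_{n−1}, a_{n−2}]ᵀ, so [a_10, a_9]ᵀ = B⁹·[a_1, a_0]ᵀ.
B⁹ = [[32, −32], [16, 0]], giving [a_10, a_9]ᵀ = [[32], [16]].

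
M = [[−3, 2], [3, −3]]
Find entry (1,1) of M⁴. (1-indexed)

M² = [[15, −12], [−18, 15]]
M³ = [[−81, 66], [99, −81]]
M⁴ = [[441, −360], [−540, 441]]

441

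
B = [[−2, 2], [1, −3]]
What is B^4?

B^2 = [[6, −10], [−5, 11]]
B^3 = [[−22, 42], [21, −43]]
B^4 = [[86, −170], [−85, 171]]

[[86, −170], [−85, 171]]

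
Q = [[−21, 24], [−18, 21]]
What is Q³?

[[−189, 216], [−162, 189]]

tr Q = 0 and det Q = −9, so the characteristic polynomial is λ² − (0)λ + (−9) with roots −3 and 3.
Eigenvectors give P = [[4, 1], [3, 1]] with P⁻¹ = [[1, −1], [−3, 4]], and Q = P·diag(−3, 3)·P⁻¹.
Then Q³ = P·diag(−27, 27)·P⁻¹ = [[−108, 27], [−81, 27]] · [[1, −1], [−3, 4]] = [[−189, 216], [−162, 189]].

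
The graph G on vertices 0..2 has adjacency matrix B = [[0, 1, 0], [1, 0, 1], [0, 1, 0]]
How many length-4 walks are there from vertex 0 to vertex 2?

2

The number of length-4 walks from vertex 0 to vertex 2 is entry (0,2) of B^4, where B is the adjacency matrix.
B^2 = [[1, 0, 1], [0, 2, 0], [1, 0, 1]]
B^3 = [[0, 2, 0], [2, 0, 2], [0, 2, 0]]
B^4 = [[2, 0, 2], [0, 4, 0], [2, 0, 2]]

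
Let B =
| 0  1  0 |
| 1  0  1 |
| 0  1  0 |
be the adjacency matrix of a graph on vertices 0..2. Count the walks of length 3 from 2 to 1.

2

The number of length-3 walks from vertex 2 to vertex 1 is entry (2,1) of B³, where B is the adjacency matrix.
B² = [[1, 0, 1], [0, 2, 0], [1, 0, 1]]
B³ = [[0, 2, 0], [2, 0, 2], [0, 2, 0]]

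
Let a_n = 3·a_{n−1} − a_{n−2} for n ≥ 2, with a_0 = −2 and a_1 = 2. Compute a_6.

398

With companion matrix T = [[3, −1], [1, 0]], [a_n, a_{n−1}]ᵀ = T·[a_{n−1}, a_{n−2}]ᵀ, so [a_6, a_5]ᵀ = T⁵·[a_1, a_0]ᵀ.
T⁵ = [[144, −55], [55, −21]], giving [a_6, a_5]ᵀ = [[398], [152]].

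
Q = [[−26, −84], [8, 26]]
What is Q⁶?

[[64, 0], [0, 64]]

tr Q = 0 and det Q = −4, so the characteristic polynomial is λ² − (0)λ + (−4) with roots 2 and −2.
Eigenvectors give P = [[−3, 7], [1, −2]] with P⁻¹ = [[2, 7], [1, 3]], and Q = P·diag(2, −2)·P⁻¹.
Then Q⁶ = P·diag(64, 64)·P⁻¹ = [[−192, 448], [64, −128]] · [[2, 7], [1, 3]] = [[64, 0], [0, 64]].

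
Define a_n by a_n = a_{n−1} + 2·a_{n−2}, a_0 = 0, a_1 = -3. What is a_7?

With companion matrix T = [[1, 2], [1, 0]], [a_n, a_{n−1}]ᵀ = T·[a_{n−1}, a_{n−2}]ᵀ, so [a_7, a_6]ᵀ = T⁶·[a_1, a_0]ᵀ.
T⁶ = [[43, 42], [21, 22]], giving [a_7, a_6]ᵀ = [[-129], [-63]].

-129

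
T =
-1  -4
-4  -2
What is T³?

T² = [[17, 12], [12, 20]]
T³ = [[-65, -92], [-92, -88]]

[[-65, -92], [-92, -88]]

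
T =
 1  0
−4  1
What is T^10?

T = I + N where N = [[0, 0], [−4, 0]] is strictly lower-triangular, so N^2 = 0.
(I + N)^10 = I + 10·N = [[1, 0], [−40, 1]].

[[1, 0], [−40, 1]]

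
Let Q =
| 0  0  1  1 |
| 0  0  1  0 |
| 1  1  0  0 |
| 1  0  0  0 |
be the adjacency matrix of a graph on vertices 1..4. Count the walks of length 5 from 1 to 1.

0

The number of length-5 walks from vertex 1 to vertex 1 is entry (1,1) of Q⁵, where Q is the adjacency matrix.
Q² = [[2, 1, 0, 0], [1, 1, 0, 0], [0, 0, 2, 1], [0, 0, 1, 1]]
Q³ = [[0, 0, 3, 2], [0, 0, 2, 1], [3, 2, 0, 0], [2, 1, 0, 0]]
Q⁴ = [[5, 3, 0, 0], [3, 2, 0, 0], [0, 0, 5, 3], [0, 0, 3, 2]]
Q⁵ = [[0, 0, 8, 5], [0, 0, 5, 3], [8, 5, 0, 0], [5, 3, 0, 0]]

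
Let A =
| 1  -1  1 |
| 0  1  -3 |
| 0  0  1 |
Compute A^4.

[[1, -4, 22], [0, 1, -12], [0, 0, 1]]

A = I + N where N = [[0, -1, 1], [0, 0, -3], [0, 0, 0]] is strictly upper-triangular, so N^3 = 0.
(I + N)^4 = I + 4·N + 6·N^2 = [[1, -4, 22], [0, 1, -12], [0, 0, 1]].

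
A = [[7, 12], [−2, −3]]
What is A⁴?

tr A = 4 and det A = 3, so the characteristic polynomial is λ² − (4)λ + (3) with roots 1 and 3.
Eigenvectors give P = [[−2, −3], [1, 1]] with P⁻¹ = [[1, 3], [−1, −2]], and A = P·diag(1, 3)·P⁻¹.
Then A⁴ = P·diag(1, 81)·P⁻¹ = [[−2, −243], [1, 81]] · [[1, 3], [−1, −2]] = [[241, 480], [−80, −159]].

[[241, 480], [−80, −159]]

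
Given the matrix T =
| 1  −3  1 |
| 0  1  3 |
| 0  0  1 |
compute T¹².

[[1, −36, −582], [0, 1, 36], [0, 0, 1]]

T = I + N where N = [[0, −3, 1], [0, 0, 3], [0, 0, 0]] is strictly upper-triangular, so N³ = 0.
(I + N)¹² = I + 12·N + 66·N² = [[1, −36, −582], [0, 1, 36], [0, 0, 1]].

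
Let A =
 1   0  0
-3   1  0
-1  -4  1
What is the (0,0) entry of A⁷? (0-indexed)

A = I + N where N = [[0, 0, 0], [-3, 0, 0], [-1, -4, 0]] is strictly lower-triangular, so N³ = 0.
(I + N)⁷ = I + 7·N + 21·N² = [[1, 0, 0], [-21, 1, 0], [245, -28, 1]].

1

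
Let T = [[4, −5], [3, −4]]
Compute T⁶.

T² = I (check: tr T = 0 and det T = −1), so T⁶ = I since 6 is even.

[[1, 0], [0, 1]]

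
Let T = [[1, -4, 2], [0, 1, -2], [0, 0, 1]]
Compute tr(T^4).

3

T = I + N where N = [[0, -4, 2], [0, 0, -2], [0, 0, 0]] is strictly upper-triangular, so N^3 = 0.
(I + N)^4 = I + 4·N + 6·N^2 = [[1, -16, 56], [0, 1, -8], [0, 0, 1]].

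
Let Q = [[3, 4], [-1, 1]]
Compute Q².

[[5, 16], [-4, -3]]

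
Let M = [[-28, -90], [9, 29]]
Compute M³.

tr M = 1 and det M = -2, so the characteristic polynomial is λ² − (1)λ + (-2) with roots -1 and 2.
Eigenvectors give P = [[10, -3], [-3, 1]] with P⁻¹ = [[1, 3], [3, 10]], and M = P·diag(-1, 2)·P⁻¹.
Then M³ = P·diag(-1, 8)·P⁻¹ = [[-10, -24], [3, 8]] · [[1, 3], [3, 10]] = [[-82, -270], [27, 89]].

[[-82, -270], [27, 89]]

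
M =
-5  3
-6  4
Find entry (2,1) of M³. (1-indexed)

tr M = -1 and det M = -2, so the characteristic polynomial is λ² − (-1)λ + (-2) with roots -2 and 1.
Eigenvectors give P = [[1, -1], [1, -2]] with P⁻¹ = [[2, -1], [1, -1]], and M = P·diag(-2, 1)·P⁻¹.
Then M³ = P·diag(-8, 1)·P⁻¹ = [[-8, -1], [-8, -2]] · [[2, -1], [1, -1]] = [[-17, 9], [-18, 10]].

-18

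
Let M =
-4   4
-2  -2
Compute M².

[[8, -24], [12, -4]]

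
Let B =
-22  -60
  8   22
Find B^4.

[[16, 0], [0, 16]]

tr B = 0 and det B = -4, so the characteristic polynomial is λ² − (0)λ + (-4) with roots 2 and -2.
Eigenvectors give P = [[-5, -3], [2, 1]] with P⁻¹ = [[1, 3], [-2, -5]], and B = P·diag(2, -2)·P⁻¹.
Then B^4 = P·diag(16, 16)·P⁻¹ = [[-80, -48], [32, 16]] · [[1, 3], [-2, -5]] = [[16, 0], [0, 16]].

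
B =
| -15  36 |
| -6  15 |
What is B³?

tr B = 0 and det B = -9, so the characteristic polynomial is λ² − (0)λ + (-9) with roots 3 and -3.
Eigenvectors give P = [[-2, 3], [-1, 1]] with P⁻¹ = [[1, -3], [1, -2]], and B = P·diag(3, -3)·P⁻¹.
Then B³ = P·diag(27, -27)·P⁻¹ = [[-54, -81], [-27, -27]] · [[1, -3], [1, -2]] = [[-135, 324], [-54, 135]].

[[-135, 324], [-54, 135]]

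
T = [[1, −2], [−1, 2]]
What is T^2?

[[3, −6], [−3, 6]]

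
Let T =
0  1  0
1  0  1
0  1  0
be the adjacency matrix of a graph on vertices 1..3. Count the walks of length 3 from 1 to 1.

The number of length-3 walks from vertex 1 to vertex 1 is entry (1,1) of T³, where T is the adjacency matrix.
T² = [[1, 0, 1], [0, 2, 0], [1, 0, 1]]
T³ = [[0, 2, 0], [2, 0, 2], [0, 2, 0]]

0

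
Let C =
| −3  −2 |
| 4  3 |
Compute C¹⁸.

C² = I (check: tr C = 0 and det C = −1), so C¹⁸ = I since 18 is even.

[[1, 0], [0, 1]]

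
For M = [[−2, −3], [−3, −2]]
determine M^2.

[[13, 12], [12, 13]]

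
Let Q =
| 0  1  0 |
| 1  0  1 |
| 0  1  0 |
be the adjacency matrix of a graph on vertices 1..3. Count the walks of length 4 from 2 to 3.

The number of length-4 walks from vertex 2 to vertex 3 is entry (2,3) of Q⁴, where Q is the adjacency matrix.
Q² = [[1, 0, 1], [0, 2, 0], [1, 0, 1]]
Q³ = [[0, 2, 0], [2, 0, 2], [0, 2, 0]]
Q⁴ = [[2, 0, 2], [0, 4, 0], [2, 0, 2]]

0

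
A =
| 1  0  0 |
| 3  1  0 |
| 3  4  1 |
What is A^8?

[[1, 0, 0], [24, 1, 0], [360, 32, 1]]

A = I + N where N = [[0, 0, 0], [3, 0, 0], [3, 4, 0]] is strictly lower-triangular, so N^3 = 0.
(I + N)^8 = I + 8·N + 28·N^2 = [[1, 0, 0], [24, 1, 0], [360, 32, 1]].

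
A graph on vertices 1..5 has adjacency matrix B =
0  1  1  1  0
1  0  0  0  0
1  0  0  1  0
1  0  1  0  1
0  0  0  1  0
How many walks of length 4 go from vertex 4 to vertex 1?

7

The number of length-4 walks from vertex 4 to vertex 1 is entry (4,1) of B⁴, where B is the adjacency matrix.
B² = [[3, 0, 1, 1, 1], [0, 1, 1, 1, 0], [1, 1, 2, 1, 1], [1, 1, 1, 3, 0], [1, 0, 1, 0, 1]]
B³ = [[2, 3, 4, 5, 1], [3, 0, 1, 1, 1], [4, 1, 2, 4, 1], [5, 1, 4, 2, 3], [1, 1, 1, 3, 0]]
B⁴ = [[12, 2, 7, 7, 5], [2, 3, 4, 5, 1], [7, 4, 8, 7, 4], [7, 5, 7, 12, 2], [5, 1, 4, 2, 3]]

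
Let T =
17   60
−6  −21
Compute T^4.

tr T = −4 and det T = 3, so the characteristic polynomial is λ² − (−4)λ + (3) with roots −1 and −3.
Eigenvectors give P = [[10, −3], [−3, 1]] with P⁻¹ = [[1, 3], [3, 10]], and T = P·diag(−1, −3)·P⁻¹.
Then T^4 = P·diag(1, 81)·P⁻¹ = [[10, −243], [−3, 81]] · [[1, 3], [3, 10]] = [[−719, −2400], [240, 801]].

[[−719, −2400], [240, 801]]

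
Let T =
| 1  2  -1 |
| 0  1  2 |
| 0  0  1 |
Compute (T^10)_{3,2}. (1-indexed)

T = I + N where N = [[0, 2, -1], [0, 0, 2], [0, 0, 0]] is strictly upper-triangular, so N^3 = 0.
(I + N)^10 = I + 10·N + 45·N^2 = [[1, 20, 170], [0, 1, 20], [0, 0, 1]].

0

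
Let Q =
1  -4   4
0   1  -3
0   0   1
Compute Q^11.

[[1, -44, 704], [0, 1, -33], [0, 0, 1]]

Q = I + N where N = [[0, -4, 4], [0, 0, -3], [0, 0, 0]] is strictly upper-triangular, so N^3 = 0.
(I + N)^11 = I + 11·N + 55·N^2 = [[1, -44, 704], [0, 1, -33], [0, 0, 1]].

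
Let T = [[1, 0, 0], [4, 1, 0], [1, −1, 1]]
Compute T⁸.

[[1, 0, 0], [32, 1, 0], [−104, −8, 1]]

T = I + N where N = [[0, 0, 0], [4, 0, 0], [1, −1, 0]] is strictly lower-triangular, so N³ = 0.
(I + N)⁸ = I + 8·N + 28·N² = [[1, 0, 0], [32, 1, 0], [−104, −8, 1]].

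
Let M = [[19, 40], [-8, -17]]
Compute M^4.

tr M = 2 and det M = -3, so the characteristic polynomial is λ² − (2)λ + (-3) with roots -1 and 3.
Eigenvectors give P = [[2, -5], [-1, 2]] with P⁻¹ = [[-2, -5], [-1, -2]], and M = P·diag(-1, 3)·P⁻¹.
Then M^4 = P·diag(1, 81)·P⁻¹ = [[2, -405], [-1, 162]] · [[-2, -5], [-1, -2]] = [[401, 800], [-160, -319]].

[[401, 800], [-160, -319]]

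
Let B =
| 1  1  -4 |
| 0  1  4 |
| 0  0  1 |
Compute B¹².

B = I + N where N = [[0, 1, -4], [0, 0, 4], [0, 0, 0]] is strictly upper-triangular, so N³ = 0.
(I + N)¹² = I + 12·N + 66·N² = [[1, 12, 216], [0, 1, 48], [0, 0, 1]].

[[1, 12, 216], [0, 1, 48], [0, 0, 1]]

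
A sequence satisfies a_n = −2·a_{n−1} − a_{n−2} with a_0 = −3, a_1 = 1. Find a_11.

−19

With companion matrix C = [[−2, −1], [1, 0]], [a_n, a_{n−1}]ᵀ = C·[a_{n−1}, a_{n−2}]ᵀ, so [a_11, a_10]ᵀ = C¹⁰·[a_1, a_0]ᵀ.
C¹⁰ = [[11, 10], [−10, −9]], giving [a_11, a_10]ᵀ = [[−19], [17]].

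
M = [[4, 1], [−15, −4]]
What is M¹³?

M² = I (check: tr M = 0 and det M = −1), so M¹³ = M since 13 is odd.

[[4, 1], [−15, −4]]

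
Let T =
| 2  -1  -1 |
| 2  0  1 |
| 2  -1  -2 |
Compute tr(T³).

-6

T² = [[0, -1, -1], [6, -3, -4], [-2, 0, 1]]
T³ = [[-4, 1, 1], [-2, -2, -1], [-2, 1, 0]]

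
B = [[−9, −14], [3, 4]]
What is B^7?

[[−14541, −28826], [6177, 12226]]

tr B = −5 and det B = 6, so the characteristic polynomial is λ² − (−5)λ + (6) with roots −2 and −3.
Eigenvectors give P = [[−2, 7], [1, −3]] with P⁻¹ = [[3, 7], [1, 2]], and B = P·diag(−2, −3)·P⁻¹.
Then B^7 = P·diag(−128, −2187)·P⁻¹ = [[256, −15309], [−128, 6561]] · [[3, 7], [1, 2]] = [[−14541, −28826], [6177, 12226]].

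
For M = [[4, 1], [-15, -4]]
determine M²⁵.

M² = I (check: tr M = 0 and det M = -1), so M²⁵ = M since 25 is odd.

[[4, 1], [-15, -4]]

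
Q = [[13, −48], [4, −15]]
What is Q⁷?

[[6565, −26256], [2188, −8751]]

tr Q = −2 and det Q = −3, so the characteristic polynomial is λ² − (−2)λ + (−3) with roots 1 and −3.
Eigenvectors give P = [[−4, 3], [−1, 1]] with P⁻¹ = [[−1, 3], [−1, 4]], and Q = P·diag(1, −3)·P⁻¹.
Then Q⁷ = P·diag(1, −2187)·P⁻¹ = [[−4, −6561], [−1, −2187]] · [[−1, 3], [−1, 4]] = [[6565, −26256], [2188, −8751]].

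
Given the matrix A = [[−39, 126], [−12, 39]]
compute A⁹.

[[−255879, 826686], [−78732, 255879]]

tr A = 0 and det A = −9, so the characteristic polynomial is λ² − (0)λ + (−9) with roots 3 and −3.
Eigenvectors give P = [[3, 7], [1, 2]] with P⁻¹ = [[−2, 7], [1, −3]], and A = P·diag(3, −3)·P⁻¹.
Then A⁹ = P·diag(19683, −19683)·P⁻¹ = [[59049, −137781], [19683, −39366]] · [[−2, 7], [1, −3]] = [[−255879, 826686], [−78732, 255879]].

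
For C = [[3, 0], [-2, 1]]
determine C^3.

[[27, 0], [-26, 1]]

tr C = 4 and det C = 3, so the characteristic polynomial is λ² − (4)λ + (3) with roots 1 and 3.
Eigenvectors give P = [[0, -1], [1, 1]] with P⁻¹ = [[1, 1], [-1, 0]], and C = P·diag(1, 3)·P⁻¹.
Then C^3 = P·diag(1, 27)·P⁻¹ = [[0, -27], [1, 27]] · [[1, 1], [-1, 0]] = [[27, 0], [-26, 1]].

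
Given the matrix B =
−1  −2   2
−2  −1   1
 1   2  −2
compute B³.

[[−31, −38, 38], [−26, −31, 31], [31, 38, −38]]

B² = [[7, 8, −8], [5, 7, −7], [−7, −8, 8]]
B³ = [[−31, −38, 38], [−26, −31, 31], [31, 38, −38]]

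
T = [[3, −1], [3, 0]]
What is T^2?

[[6, −3], [9, −3]]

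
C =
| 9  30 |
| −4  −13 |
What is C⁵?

tr C = −4 and det C = 3, so the characteristic polynomial is λ² − (−4)λ + (3) with roots −3 and −1.
Eigenvectors give P = [[−5, −3], [2, 1]] with P⁻¹ = [[1, 3], [−2, −5]], and C = P·diag(−3, −1)·P⁻¹.
Then C⁵ = P·diag(−243, −1)·P⁻¹ = [[1215, 3], [−486, −1]] · [[1, 3], [−2, −5]] = [[1209, 3630], [−484, −1453]].

[[1209, 3630], [−484, −1453]]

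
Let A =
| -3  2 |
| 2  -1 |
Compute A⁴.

A² = [[13, -8], [-8, 5]]
A³ = [[-55, 34], [34, -21]]
A⁴ = [[233, -144], [-144, 89]]

[[233, -144], [-144, 89]]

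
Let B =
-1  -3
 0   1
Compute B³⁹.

B² = I (check: tr B = 0 and det B = -1), so B³⁹ = B since 39 is odd.

[[-1, -3], [0, 1]]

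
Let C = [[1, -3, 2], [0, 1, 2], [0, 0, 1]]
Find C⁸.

C = I + N where N = [[0, -3, 2], [0, 0, 2], [0, 0, 0]] is strictly upper-triangular, so N³ = 0.
(I + N)⁸ = I + 8·N + 28·N² = [[1, -24, -152], [0, 1, 16], [0, 0, 1]].

[[1, -24, -152], [0, 1, 16], [0, 0, 1]]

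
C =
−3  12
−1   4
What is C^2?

C² = C (a projection; rank 1, trace 1), so C^2 = C.

[[−3, 12], [−1, 4]]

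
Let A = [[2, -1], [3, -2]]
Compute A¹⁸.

[[1, 0], [0, 1]]

A² = I (check: tr A = 0 and det A = -1), so A¹⁸ = I since 18 is even.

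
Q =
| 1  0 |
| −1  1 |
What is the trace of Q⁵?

2

Q = I + N where N = [[0, 0], [−1, 0]] is strictly lower-triangular, so N² = 0.
(I + N)⁵ = I + 5·N = [[1, 0], [−5, 1]].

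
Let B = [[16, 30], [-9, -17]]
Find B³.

tr B = -1 and det B = -2, so the characteristic polynomial is λ² − (-1)λ + (-2) with roots 1 and -2.
Eigenvectors give P = [[-2, 5], [1, -3]] with P⁻¹ = [[-3, -5], [-1, -2]], and B = P·diag(1, -2)·P⁻¹.
Then B³ = P·diag(1, -8)·P⁻¹ = [[-2, -40], [1, 24]] · [[-3, -5], [-1, -2]] = [[46, 90], [-27, -53]].

[[46, 90], [-27, -53]]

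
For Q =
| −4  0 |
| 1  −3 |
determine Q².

[[16, 0], [−7, 9]]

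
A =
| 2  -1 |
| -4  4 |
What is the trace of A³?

A² = [[8, -6], [-24, 20]]
A³ = [[40, -32], [-128, 104]]

144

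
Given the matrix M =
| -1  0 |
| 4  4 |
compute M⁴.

[[1, 0], [204, 256]]

M² = [[1, 0], [12, 16]]
M³ = [[-1, 0], [52, 64]]
M⁴ = [[1, 0], [204, 256]]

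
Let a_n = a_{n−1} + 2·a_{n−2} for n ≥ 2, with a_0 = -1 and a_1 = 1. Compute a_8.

With companion matrix T = [[1, 2], [1, 0]], [a_n, a_{n−1}]ᵀ = T·[a_{n−1}, a_{n−2}]ᵀ, so [a_8, a_7]ᵀ = T^7·[a_1, a_0]ᵀ.
T^7 = [[85, 86], [43, 42]], giving [a_8, a_7]ᵀ = [[-1], [1]].

-1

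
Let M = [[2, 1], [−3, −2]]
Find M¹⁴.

M² = I (check: tr M = 0 and det M = −1), so M¹⁴ = I since 14 is even.

[[1, 0], [0, 1]]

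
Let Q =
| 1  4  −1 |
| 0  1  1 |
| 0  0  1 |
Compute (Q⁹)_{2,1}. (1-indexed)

0

Q = I + N where N = [[0, 4, −1], [0, 0, 1], [0, 0, 0]] is strictly upper-triangular, so N³ = 0.
(I + N)⁹ = I + 9·N + 36·N² = [[1, 36, 135], [0, 1, 9], [0, 0, 1]].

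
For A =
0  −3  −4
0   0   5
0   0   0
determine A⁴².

A is strictly triangular, hence nilpotent: A³ = 0, so A⁴² = 0.

[[0, 0, 0], [0, 0, 0], [0, 0, 0]]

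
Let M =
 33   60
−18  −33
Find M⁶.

tr M = 0 and det M = −9, so the characteristic polynomial is λ² − (0)λ + (−9) with roots 3 and −3.
Eigenvectors give P = [[−2, −5], [1, 3]] with P⁻¹ = [[−3, −5], [1, 2]], and M = P·diag(3, −3)·P⁻¹.
Then M⁶ = P·diag(729, 729)·P⁻¹ = [[−1458, −3645], [729, 2187]] · [[−3, −5], [1, 2]] = [[729, 0], [0, 729]].

[[729, 0], [0, 729]]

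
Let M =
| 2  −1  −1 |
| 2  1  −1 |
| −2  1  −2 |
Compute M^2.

[[4, −4, 1], [8, −2, −1], [2, 1, 5]]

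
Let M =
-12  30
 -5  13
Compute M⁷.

[[-4758, 13890], [-2315, 6817]]

tr M = 1 and det M = -6, so the characteristic polynomial is λ² − (1)λ + (-6) with roots 3 and -2.
Eigenvectors give P = [[-2, 3], [-1, 1]] with P⁻¹ = [[1, -3], [1, -2]], and M = P·diag(3, -2)·P⁻¹.
Then M⁷ = P·diag(2187, -128)·P⁻¹ = [[-4374, -384], [-2187, -128]] · [[1, -3], [1, -2]] = [[-4758, 13890], [-2315, 6817]].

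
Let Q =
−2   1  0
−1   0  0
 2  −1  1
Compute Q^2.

[[3, −2, 0], [2, −1, 0], [−1, 1, 1]]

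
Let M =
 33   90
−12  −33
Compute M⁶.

tr M = 0 and det M = −9, so the characteristic polynomial is λ² − (0)λ + (−9) with roots 3 and −3.
Eigenvectors give P = [[−3, −5], [1, 2]] with P⁻¹ = [[−2, −5], [1, 3]], and M = P·diag(3, −3)·P⁻¹.
Then M⁶ = P·diag(729, 729)·P⁻¹ = [[−2187, −3645], [729, 1458]] · [[−2, −5], [1, 3]] = [[729, 0], [0, 729]].

[[729, 0], [0, 729]]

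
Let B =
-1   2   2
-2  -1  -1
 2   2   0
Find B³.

[[-9, -6, 2], [2, 3, 9], [6, -10, -14]]

B² = [[1, 0, -4], [2, -5, -3], [-6, 2, 2]]
B³ = [[-9, -6, 2], [2, 3, 9], [6, -10, -14]]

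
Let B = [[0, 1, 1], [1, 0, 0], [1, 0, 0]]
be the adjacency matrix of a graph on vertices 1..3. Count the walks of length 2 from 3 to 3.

1

The number of length-2 walks from vertex 3 to vertex 3 is entry (3,3) of B^2, where B is the adjacency matrix.
B^2 = [[2, 0, 0], [0, 1, 1], [0, 1, 1]]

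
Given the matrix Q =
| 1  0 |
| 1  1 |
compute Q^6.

Q = I + N where N = [[0, 0], [1, 0]] is strictly lower-triangular, so N^2 = 0.
(I + N)^6 = I + 6·N = [[1, 0], [6, 1]].

[[1, 0], [6, 1]]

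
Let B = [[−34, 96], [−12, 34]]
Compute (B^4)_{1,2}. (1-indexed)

tr B = 0 and det B = −4, so the characteristic polynomial is λ² − (0)λ + (−4) with roots 2 and −2.
Eigenvectors give P = [[−8, 3], [−3, 1]] with P⁻¹ = [[1, −3], [3, −8]], and B = P·diag(2, −2)·P⁻¹.
Then B^4 = P·diag(16, 16)·P⁻¹ = [[−128, 48], [−48, 16]] · [[1, −3], [3, −8]] = [[16, 0], [0, 16]].

0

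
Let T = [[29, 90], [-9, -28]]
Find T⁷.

tr T = 1 and det T = -2, so the characteristic polynomial is λ² − (1)λ + (-2) with roots -1 and 2.
Eigenvectors give P = [[-3, 10], [1, -3]] with P⁻¹ = [[3, 10], [1, 3]], and T = P·diag(-1, 2)·P⁻¹.
Then T⁷ = P·diag(-1, 128)·P⁻¹ = [[3, 1280], [-1, -384]] · [[3, 10], [1, 3]] = [[1289, 3870], [-387, -1162]].

[[1289, 3870], [-387, -1162]]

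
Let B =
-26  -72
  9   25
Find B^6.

tr B = -1 and det B = -2, so the characteristic polynomial is λ² − (-1)λ + (-2) with roots 1 and -2.
Eigenvectors give P = [[-8, -3], [3, 1]] with P⁻¹ = [[1, 3], [-3, -8]], and B = P·diag(1, -2)·P⁻¹.
Then B^6 = P·diag(1, 64)·P⁻¹ = [[-8, -192], [3, 64]] · [[1, 3], [-3, -8]] = [[568, 1512], [-189, -503]].

[[568, 1512], [-189, -503]]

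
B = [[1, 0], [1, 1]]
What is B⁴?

[[1, 0], [4, 1]]

B = I + N where N = [[0, 0], [1, 0]] is strictly lower-triangular, so N² = 0.
(I + N)⁴ = I + 4·N = [[1, 0], [4, 1]].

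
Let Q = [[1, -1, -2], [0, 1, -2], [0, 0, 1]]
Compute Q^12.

[[1, -12, 108], [0, 1, -24], [0, 0, 1]]

Q = I + N where N = [[0, -1, -2], [0, 0, -2], [0, 0, 0]] is strictly upper-triangular, so N^3 = 0.
(I + N)^12 = I + 12·N + 66·N^2 = [[1, -12, 108], [0, 1, -24], [0, 0, 1]].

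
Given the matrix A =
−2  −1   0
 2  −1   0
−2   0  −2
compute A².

[[2, 3, 0], [−6, −1, 0], [8, 2, 4]]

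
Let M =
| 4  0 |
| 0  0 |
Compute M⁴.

M² = [[16, 0], [0, 0]]
M³ = [[64, 0], [0, 0]]
M⁴ = [[256, 0], [0, 0]]

[[256, 0], [0, 0]]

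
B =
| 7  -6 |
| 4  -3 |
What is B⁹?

tr B = 4 and det B = 3, so the characteristic polynomial is λ² − (4)λ + (3) with roots 1 and 3.
Eigenvectors give P = [[1, -3], [1, -2]] with P⁻¹ = [[-2, 3], [-1, 1]], and B = P·diag(1, 3)·P⁻¹.
Then B⁹ = P·diag(1, 19683)·P⁻¹ = [[1, -59049], [1, -39366]] · [[-2, 3], [-1, 1]] = [[59047, -59046], [39364, -39363]].

[[59047, -59046], [39364, -39363]]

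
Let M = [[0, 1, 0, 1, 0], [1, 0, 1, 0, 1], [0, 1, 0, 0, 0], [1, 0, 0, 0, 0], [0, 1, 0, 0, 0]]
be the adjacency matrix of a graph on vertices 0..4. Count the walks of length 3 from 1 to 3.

The number of length-3 walks from vertex 1 to vertex 3 is entry (1,3) of M³, where M is the adjacency matrix.
M² = [[2, 0, 1, 0, 1], [0, 3, 0, 1, 0], [1, 0, 1, 0, 1], [0, 1, 0, 1, 0], [1, 0, 1, 0, 1]]
M³ = [[0, 4, 0, 2, 0], [4, 0, 3, 0, 3], [0, 3, 0, 1, 0], [2, 0, 1, 0, 1], [0, 3, 0, 1, 0]]

0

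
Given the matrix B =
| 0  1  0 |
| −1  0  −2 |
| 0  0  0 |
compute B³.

[[0, −1, 0], [1, 0, 2], [0, 0, 0]]

B² = [[−1, 0, −2], [0, −1, 0], [0, 0, 0]]
B³ = [[0, −1, 0], [1, 0, 2], [0, 0, 0]]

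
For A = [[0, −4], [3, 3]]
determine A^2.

[[−12, −12], [9, −3]]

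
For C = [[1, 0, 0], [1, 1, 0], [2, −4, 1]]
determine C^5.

C = I + N where N = [[0, 0, 0], [1, 0, 0], [2, −4, 0]] is strictly lower-triangular, so N^3 = 0.
(I + N)^5 = I + 5·N + 10·N^2 = [[1, 0, 0], [5, 1, 0], [−30, −20, 1]].

[[1, 0, 0], [5, 1, 0], [−30, −20, 1]]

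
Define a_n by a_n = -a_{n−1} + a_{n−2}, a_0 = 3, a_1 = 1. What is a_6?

7

With companion matrix A = [[-1, 1], [1, 0]], [a_n, a_{n−1}]ᵀ = A·[a_{n−1}, a_{n−2}]ᵀ, so [a_6, a_5]ᵀ = A⁵·[a_1, a_0]ᵀ.
A⁵ = [[-8, 5], [5, -3]], giving [a_6, a_5]ᵀ = [[7], [-4]].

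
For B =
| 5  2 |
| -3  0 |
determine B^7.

tr B = 5 and det B = 6, so the characteristic polynomial is λ² − (5)λ + (6) with roots 3 and 2.
Eigenvectors give P = [[1, -2], [-1, 3]] with P⁻¹ = [[3, 2], [1, 1]], and B = P·diag(3, 2)·P⁻¹.
Then B^7 = P·diag(2187, 128)·P⁻¹ = [[2187, -256], [-2187, 384]] · [[3, 2], [1, 1]] = [[6305, 4118], [-6177, -3990]].

[[6305, 4118], [-6177, -3990]]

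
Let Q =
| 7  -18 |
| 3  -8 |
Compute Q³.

tr Q = -1 and det Q = -2, so the characteristic polynomial is λ² − (-1)λ + (-2) with roots -2 and 1.
Eigenvectors give P = [[-2, 3], [-1, 1]] with P⁻¹ = [[1, -3], [1, -2]], and Q = P·diag(-2, 1)·P⁻¹.
Then Q³ = P·diag(-8, 1)·P⁻¹ = [[16, 3], [8, 1]] · [[1, -3], [1, -2]] = [[19, -54], [9, -26]].

[[19, -54], [9, -26]]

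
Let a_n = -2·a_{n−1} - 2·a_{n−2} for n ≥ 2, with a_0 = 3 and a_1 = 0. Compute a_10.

-96

With companion matrix C = [[-2, -2], [1, 0]], [a_n, a_{n−1}]ᵀ = C·[a_{n−1}, a_{n−2}]ᵀ, so [a_10, a_9]ᵀ = C^9·[a_1, a_0]ᵀ.
C^9 = [[-32, -32], [16, 0]], giving [a_10, a_9]ᵀ = [[-96], [0]].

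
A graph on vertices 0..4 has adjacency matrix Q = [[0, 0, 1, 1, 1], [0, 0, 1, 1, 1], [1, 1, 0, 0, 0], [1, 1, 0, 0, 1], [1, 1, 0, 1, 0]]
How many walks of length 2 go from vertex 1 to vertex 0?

3

The number of length-2 walks from vertex 1 to vertex 0 is entry (1,0) of Q², where Q is the adjacency matrix.
Q² = [[3, 3, 0, 1, 1], [3, 3, 0, 1, 1], [0, 0, 2, 2, 2], [1, 1, 2, 3, 2], [1, 1, 2, 2, 3]]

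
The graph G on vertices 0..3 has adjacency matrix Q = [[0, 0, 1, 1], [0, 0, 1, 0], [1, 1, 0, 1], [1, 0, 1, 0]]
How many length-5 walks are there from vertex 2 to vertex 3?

17

The number of length-5 walks from vertex 2 to vertex 3 is entry (2,3) of Q⁵, where Q is the adjacency matrix.
Q² = [[2, 1, 1, 1], [1, 1, 0, 1], [1, 0, 3, 1], [1, 1, 1, 2]]
Q³ = [[2, 1, 4, 3], [1, 0, 3, 1], [4, 3, 2, 4], [3, 1, 4, 2]]
Q⁴ = [[7, 4, 6, 6], [4, 3, 2, 4], [6, 2, 11, 6], [6, 4, 6, 7]]
Q⁵ = [[12, 6, 17, 13], [6, 2, 11, 6], [17, 11, 14, 17], [13, 6, 17, 12]]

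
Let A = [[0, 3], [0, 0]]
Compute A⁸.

[[0, 0], [0, 0]]

A is strictly triangular, hence nilpotent: A² = 0, so A⁸ = 0.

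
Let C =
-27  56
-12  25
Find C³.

[[-195, 392], [-84, 169]]

tr C = -2 and det C = -3, so the characteristic polynomial is λ² − (-2)λ + (-3) with roots 1 and -3.
Eigenvectors give P = [[2, 7], [1, 3]] with P⁻¹ = [[-3, 7], [1, -2]], and C = P·diag(1, -3)·P⁻¹.
Then C³ = P·diag(1, -27)·P⁻¹ = [[2, -189], [1, -81]] · [[-3, 7], [1, -2]] = [[-195, 392], [-84, 169]].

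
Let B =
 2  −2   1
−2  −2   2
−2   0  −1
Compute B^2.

[[6, 0, −3], [−4, 8, −8], [−2, 4, −1]]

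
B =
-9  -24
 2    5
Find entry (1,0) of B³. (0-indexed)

tr B = -4 and det B = 3, so the characteristic polynomial is λ² − (-4)λ + (3) with roots -3 and -1.
Eigenvectors give P = [[4, -3], [-1, 1]] with P⁻¹ = [[1, 3], [1, 4]], and B = P·diag(-3, -1)·P⁻¹.
Then B³ = P·diag(-27, -1)·P⁻¹ = [[-108, 3], [27, -1]] · [[1, 3], [1, 4]] = [[-105, -312], [26, 77]].

26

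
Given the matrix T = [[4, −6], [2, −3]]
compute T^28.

[[4, −6], [2, −3]]

T² = T (a projection; rank 1, trace 1), so T^28 = T.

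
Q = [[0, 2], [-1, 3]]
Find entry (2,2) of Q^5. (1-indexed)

tr Q = 3 and det Q = 2, so the characteristic polynomial is λ² − (3)λ + (2) with roots 2 and 1.
Eigenvectors give P = [[-1, 2], [-1, 1]] with P⁻¹ = [[1, -2], [1, -1]], and Q = P·diag(2, 1)·P⁻¹.
Then Q^5 = P·diag(32, 1)·P⁻¹ = [[-32, 2], [-32, 1]] · [[1, -2], [1, -1]] = [[-30, 62], [-31, 63]].

63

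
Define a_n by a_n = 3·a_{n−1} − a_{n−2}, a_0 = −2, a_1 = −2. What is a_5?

−68

With companion matrix B = [[3, −1], [1, 0]], [a_n, a_{n−1}]ᵀ = B·[a_{n−1}, a_{n−2}]ᵀ, so [a_5, a_4]ᵀ = B^4·[a_1, a_0]ᵀ.
B^4 = [[55, −21], [21, −8]], giving [a_5, a_4]ᵀ = [[−68], [−26]].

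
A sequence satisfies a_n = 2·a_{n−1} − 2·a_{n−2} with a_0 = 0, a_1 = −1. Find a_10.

With companion matrix M = [[2, −2], [1, 0]], [a_n, a_{n−1}]ᵀ = M·[a_{n−1}, a_{n−2}]ᵀ, so [a_10, a_9]ᵀ = M^9·[a_1, a_0]ᵀ.
M^9 = [[32, −32], [16, 0]], giving [a_10, a_9]ᵀ = [[−32], [−16]].

−32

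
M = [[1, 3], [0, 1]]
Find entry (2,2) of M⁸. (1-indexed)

M = I + N where N = [[0, 3], [0, 0]] is strictly upper-triangular, so N² = 0.
(I + N)⁸ = I + 8·N = [[1, 24], [0, 1]].

1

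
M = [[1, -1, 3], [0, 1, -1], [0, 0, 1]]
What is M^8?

[[1, -8, 52], [0, 1, -8], [0, 0, 1]]

M = I + N where N = [[0, -1, 3], [0, 0, -1], [0, 0, 0]] is strictly upper-triangular, so N^3 = 0.
(I + N)^8 = I + 8·N + 28·N^2 = [[1, -8, 52], [0, 1, -8], [0, 0, 1]].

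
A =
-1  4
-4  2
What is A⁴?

A² = [[-15, 4], [-4, -12]]
A³ = [[-1, -52], [52, -40]]
A⁴ = [[209, -108], [108, 128]]

[[209, -108], [108, 128]]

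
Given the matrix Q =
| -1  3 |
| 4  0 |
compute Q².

[[13, -3], [-4, 12]]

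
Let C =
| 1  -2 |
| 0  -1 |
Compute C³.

C² = I (check: tr C = 0 and det C = -1), so C³ = C since 3 is odd.

[[1, -2], [0, -1]]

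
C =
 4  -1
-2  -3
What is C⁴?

C² = [[18, -1], [-2, 11]]
C³ = [[74, -15], [-30, -31]]
C⁴ = [[326, -29], [-58, 123]]

[[326, -29], [-58, 123]]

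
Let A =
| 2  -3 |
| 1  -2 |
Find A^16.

[[1, 0], [0, 1]]

A² = I (check: tr A = 0 and det A = -1), so A^16 = I since 16 is even.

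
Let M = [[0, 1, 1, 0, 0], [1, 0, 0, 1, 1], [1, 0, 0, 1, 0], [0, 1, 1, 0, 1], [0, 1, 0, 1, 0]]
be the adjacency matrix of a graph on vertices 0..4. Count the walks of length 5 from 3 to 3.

18

The number of length-5 walks from vertex 3 to vertex 3 is entry (3,3) of M⁵, where M is the adjacency matrix.
M² = [[2, 0, 0, 2, 1], [0, 3, 2, 1, 1], [0, 2, 2, 0, 1], [2, 1, 0, 3, 1], [1, 1, 1, 1, 2]]
M³ = [[0, 5, 4, 1, 2], [5, 2, 1, 6, 4], [4, 1, 0, 5, 2], [1, 6, 5, 2, 4], [2, 4, 2, 4, 2]]
M⁴ = [[9, 3, 1, 11, 6], [3, 15, 11, 7, 8], [1, 11, 9, 3, 6], [11, 7, 3, 15, 8], [6, 8, 6, 8, 8]]
M⁵ = [[4, 26, 20, 10, 14], [26, 18, 10, 34, 22], [20, 10, 4, 26, 14], [10, 34, 26, 18, 22], [14, 22, 14, 22, 16]]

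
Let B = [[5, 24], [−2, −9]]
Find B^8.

[[−19679, −78720], [6560, 26241]]

tr B = −4 and det B = 3, so the characteristic polynomial is λ² − (−4)λ + (3) with roots −3 and −1.
Eigenvectors give P = [[−3, 4], [1, −1]] with P⁻¹ = [[1, 4], [1, 3]], and B = P·diag(−3, −1)·P⁻¹.
Then B^8 = P·diag(6561, 1)·P⁻¹ = [[−19683, 4], [6561, −1]] · [[1, 4], [1, 3]] = [[−19679, −78720], [6560, 26241]].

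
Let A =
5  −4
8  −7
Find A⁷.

[[2189, −2188], [4376, −4375]]

tr A = −2 and det A = −3, so the characteristic polynomial is λ² − (−2)λ + (−3) with roots 1 and −3.
Eigenvectors give P = [[−1, 1], [−1, 2]] with P⁻¹ = [[−2, 1], [−1, 1]], and A = P·diag(1, −3)·P⁻¹.
Then A⁷ = P·diag(1, −2187)·P⁻¹ = [[−1, −2187], [−1, −4374]] · [[−2, 1], [−1, 1]] = [[2189, −2188], [4376, −4375]].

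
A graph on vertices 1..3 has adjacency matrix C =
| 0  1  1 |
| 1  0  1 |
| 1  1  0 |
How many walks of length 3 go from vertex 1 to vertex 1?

The number of length-3 walks from vertex 1 to vertex 1 is entry (1,1) of C³, where C is the adjacency matrix.
C² = [[2, 1, 1], [1, 2, 1], [1, 1, 2]]
C³ = [[2, 3, 3], [3, 2, 3], [3, 3, 2]]

2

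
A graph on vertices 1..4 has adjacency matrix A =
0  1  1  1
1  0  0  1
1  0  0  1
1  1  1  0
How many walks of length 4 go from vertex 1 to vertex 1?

The number of length-4 walks from vertex 1 to vertex 1 is entry (1,1) of A^4, where A is the adjacency matrix.
A^2 = [[3, 1, 1, 2], [1, 2, 2, 1], [1, 2, 2, 1], [2, 1, 1, 3]]
A^3 = [[4, 5, 5, 5], [5, 2, 2, 5], [5, 2, 2, 5], [5, 5, 5, 4]]
A^4 = [[15, 9, 9, 14], [9, 10, 10, 9], [9, 10, 10, 9], [14, 9, 9, 15]]

15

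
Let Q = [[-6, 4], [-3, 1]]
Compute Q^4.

[[276, -260], [195, -179]]

tr Q = -5 and det Q = 6, so the characteristic polynomial is λ² − (-5)λ + (6) with roots -3 and -2.
Eigenvectors give P = [[4, 1], [3, 1]] with P⁻¹ = [[1, -1], [-3, 4]], and Q = P·diag(-3, -2)·P⁻¹.
Then Q^4 = P·diag(81, 16)·P⁻¹ = [[324, 16], [243, 16]] · [[1, -1], [-3, 4]] = [[276, -260], [195, -179]].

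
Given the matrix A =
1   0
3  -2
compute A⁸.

tr A = -1 and det A = -2, so the characteristic polynomial is λ² − (-1)λ + (-2) with roots 1 and -2.
Eigenvectors give P = [[1, 0], [1, -1]] with P⁻¹ = [[1, 0], [1, -1]], and A = P·diag(1, -2)·P⁻¹.
Then A⁸ = P·diag(1, 256)·P⁻¹ = [[1, 0], [1, -256]] · [[1, 0], [1, -1]] = [[1, 0], [-255, 256]].

[[1, 0], [-255, 256]]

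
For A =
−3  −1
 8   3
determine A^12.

A² = I (check: tr A = 0 and det A = −1), so A^12 = I since 12 is even.

[[1, 0], [0, 1]]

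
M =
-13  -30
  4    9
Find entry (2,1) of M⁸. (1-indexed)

-13120

tr M = -4 and det M = 3, so the characteristic polynomial is λ² − (-4)λ + (3) with roots -1 and -3.
Eigenvectors give P = [[-5, -3], [2, 1]] with P⁻¹ = [[1, 3], [-2, -5]], and M = P·diag(-1, -3)·P⁻¹.
Then M⁸ = P·diag(1, 6561)·P⁻¹ = [[-5, -19683], [2, 6561]] · [[1, 3], [-2, -5]] = [[39361, 98400], [-13120, -32799]].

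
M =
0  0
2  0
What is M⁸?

M is strictly triangular, hence nilpotent: M² = 0, so M⁸ = 0.

[[0, 0], [0, 0]]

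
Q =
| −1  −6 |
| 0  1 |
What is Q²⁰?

[[1, 0], [0, 1]]

Q² = I (check: tr Q = 0 and det Q = −1), so Q²⁰ = I since 20 is even.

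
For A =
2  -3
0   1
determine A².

[[4, -9], [0, 1]]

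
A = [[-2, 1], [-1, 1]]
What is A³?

A² = [[3, -1], [1, 0]]
A³ = [[-5, 2], [-2, 1]]

[[-5, 2], [-2, 1]]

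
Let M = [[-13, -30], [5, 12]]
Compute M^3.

tr M = -1 and det M = -6, so the characteristic polynomial is λ² − (-1)λ + (-6) with roots -3 and 2.
Eigenvectors give P = [[3, -2], [-1, 1]] with P⁻¹ = [[1, 2], [1, 3]], and M = P·diag(-3, 2)·P⁻¹.
Then M^3 = P·diag(-27, 8)·P⁻¹ = [[-81, -16], [27, 8]] · [[1, 2], [1, 3]] = [[-97, -210], [35, 78]].

[[-97, -210], [35, 78]]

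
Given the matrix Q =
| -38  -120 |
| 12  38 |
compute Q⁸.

[[256, 0], [0, 256]]

tr Q = 0 and det Q = -4, so the characteristic polynomial is λ² − (0)λ + (-4) with roots 2 and -2.
Eigenvectors give P = [[-3, 10], [1, -3]] with P⁻¹ = [[3, 10], [1, 3]], and Q = P·diag(2, -2)·P⁻¹.
Then Q⁸ = P·diag(256, 256)·P⁻¹ = [[-768, 2560], [256, -768]] · [[3, 10], [1, 3]] = [[256, 0], [0, 256]].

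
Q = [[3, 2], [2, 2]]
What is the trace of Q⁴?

433

Q² = [[13, 10], [10, 8]]
Q³ = [[59, 46], [46, 36]]
Q⁴ = [[269, 210], [210, 164]]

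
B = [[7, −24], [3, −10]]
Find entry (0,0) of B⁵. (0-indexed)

247

tr B = −3 and det B = 2, so the characteristic polynomial is λ² − (−3)λ + (2) with roots −2 and −1.
Eigenvectors give P = [[−8, 3], [−3, 1]] with P⁻¹ = [[1, −3], [3, −8]], and B = P·diag(−2, −1)·P⁻¹.
Then B⁵ = P·diag(−32, −1)·P⁻¹ = [[256, −3], [96, −1]] · [[1, −3], [3, −8]] = [[247, −744], [93, −280]].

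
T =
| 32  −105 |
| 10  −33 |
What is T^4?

tr T = −1 and det T = −6, so the characteristic polynomial is λ² − (−1)λ + (−6) with roots 2 and −3.
Eigenvectors give P = [[−7, −3], [−2, −1]] with P⁻¹ = [[−1, 3], [2, −7]], and T = P·diag(2, −3)·P⁻¹.
Then T^4 = P·diag(16, 81)·P⁻¹ = [[−112, −243], [−32, −81]] · [[−1, 3], [2, −7]] = [[−374, 1365], [−130, 471]].

[[−374, 1365], [−130, 471]]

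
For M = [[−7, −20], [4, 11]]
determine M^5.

tr M = 4 and det M = 3, so the characteristic polynomial is λ² − (4)λ + (3) with roots 3 and 1.
Eigenvectors give P = [[−2, −5], [1, 2]] with P⁻¹ = [[2, 5], [−1, −2]], and M = P·diag(3, 1)·P⁻¹.
Then M^5 = P·diag(243, 1)·P⁻¹ = [[−486, −5], [243, 2]] · [[2, 5], [−1, −2]] = [[−967, −2420], [484, 1211]].

[[−967, −2420], [484, 1211]]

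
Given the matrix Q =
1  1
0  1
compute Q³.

Q = I + N where N = [[0, 1], [0, 0]] is strictly upper-triangular, so N² = 0.
(I + N)³ = I + 3·N = [[1, 3], [0, 1]].

[[1, 3], [0, 1]]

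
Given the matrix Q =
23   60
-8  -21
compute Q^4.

tr Q = 2 and det Q = -3, so the characteristic polynomial is λ² − (2)λ + (-3) with roots -1 and 3.
Eigenvectors give P = [[-5, 3], [2, -1]] with P⁻¹ = [[1, 3], [2, 5]], and Q = P·diag(-1, 3)·P⁻¹.
Then Q^4 = P·diag(1, 81)·P⁻¹ = [[-5, 243], [2, -81]] · [[1, 3], [2, 5]] = [[481, 1200], [-160, -399]].

[[481, 1200], [-160, -399]]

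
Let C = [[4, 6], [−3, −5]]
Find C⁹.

tr C = −1 and det C = −2, so the characteristic polynomial is λ² − (−1)λ + (−2) with roots 1 and −2.
Eigenvectors give P = [[−2, 1], [1, −1]] with P⁻¹ = [[−1, −1], [−1, −2]], and C = P·diag(1, −2)·P⁻¹.
Then C⁹ = P·diag(1, −512)·P⁻¹ = [[−2, −512], [1, 512]] · [[−1, −1], [−1, −2]] = [[514, 1026], [−513, −1025]].

[[514, 1026], [−513, −1025]]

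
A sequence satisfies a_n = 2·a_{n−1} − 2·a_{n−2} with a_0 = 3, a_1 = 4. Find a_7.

16

With companion matrix B = [[2, −2], [1, 0]], [a_n, a_{n−1}]ᵀ = B·[a_{n−1}, a_{n−2}]ᵀ, so [a_7, a_6]ᵀ = B⁶·[a_1, a_0]ᵀ.
B⁶ = [[−8, 16], [−8, 8]], giving [a_7, a_6]ᵀ = [[16], [−8]].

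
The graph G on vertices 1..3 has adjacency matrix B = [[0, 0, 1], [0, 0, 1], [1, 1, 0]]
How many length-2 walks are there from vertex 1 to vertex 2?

The number of length-2 walks from vertex 1 to vertex 2 is entry (1,2) of B², where B is the adjacency matrix.
B² = [[1, 1, 0], [1, 1, 0], [0, 0, 2]]

1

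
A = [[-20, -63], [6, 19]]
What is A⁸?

[[1786, 5355], [-510, -1529]]

tr A = -1 and det A = -2, so the characteristic polynomial is λ² − (-1)λ + (-2) with roots 1 and -2.
Eigenvectors give P = [[-3, 7], [1, -2]] with P⁻¹ = [[2, 7], [1, 3]], and A = P·diag(1, -2)·P⁻¹.
Then A⁸ = P·diag(1, 256)·P⁻¹ = [[-3, 1792], [1, -512]] · [[2, 7], [1, 3]] = [[1786, 5355], [-510, -1529]].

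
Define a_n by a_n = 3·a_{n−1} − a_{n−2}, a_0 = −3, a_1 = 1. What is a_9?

5545

With companion matrix M = [[3, −1], [1, 0]], [a_n, a_{n−1}]ᵀ = M·[a_{n−1}, a_{n−2}]ᵀ, so [a_9, a_8]ᵀ = M^8·[a_1, a_0]ᵀ.
M^8 = [[2584, −987], [987, −377]], giving [a_9, a_8]ᵀ = [[5545], [2118]].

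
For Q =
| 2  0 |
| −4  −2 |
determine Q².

[[4, 0], [0, 4]]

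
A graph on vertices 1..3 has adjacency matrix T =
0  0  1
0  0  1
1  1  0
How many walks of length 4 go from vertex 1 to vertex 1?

2

The number of length-4 walks from vertex 1 to vertex 1 is entry (1,1) of T⁴, where T is the adjacency matrix.
T² = [[1, 1, 0], [1, 1, 0], [0, 0, 2]]
T³ = [[0, 0, 2], [0, 0, 2], [2, 2, 0]]
T⁴ = [[2, 2, 0], [2, 2, 0], [0, 0, 4]]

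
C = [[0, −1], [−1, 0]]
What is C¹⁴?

[[1, 0], [0, 1]]

C² = I (check: tr C = 0 and det C = −1), so C¹⁴ = I since 14 is even.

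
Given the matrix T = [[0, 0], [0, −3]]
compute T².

[[0, 0], [0, 9]]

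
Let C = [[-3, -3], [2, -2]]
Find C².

[[3, 15], [-10, -2]]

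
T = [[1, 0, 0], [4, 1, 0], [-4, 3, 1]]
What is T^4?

[[1, 0, 0], [16, 1, 0], [56, 12, 1]]

T = I + N where N = [[0, 0, 0], [4, 0, 0], [-4, 3, 0]] is strictly lower-triangular, so N^3 = 0.
(I + N)^4 = I + 4·N + 6·N^2 = [[1, 0, 0], [16, 1, 0], [56, 12, 1]].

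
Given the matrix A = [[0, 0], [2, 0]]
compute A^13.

[[0, 0], [0, 0]]

A is strictly triangular, hence nilpotent: A^2 = 0, so A^13 = 0.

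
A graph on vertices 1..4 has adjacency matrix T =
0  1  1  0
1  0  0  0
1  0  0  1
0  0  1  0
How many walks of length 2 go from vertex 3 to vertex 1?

The number of length-2 walks from vertex 3 to vertex 1 is entry (3,1) of T², where T is the adjacency matrix.
T² = [[2, 0, 0, 1], [0, 1, 1, 0], [0, 1, 2, 0], [1, 0, 0, 1]]

0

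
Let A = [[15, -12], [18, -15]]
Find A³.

[[135, -108], [162, -135]]

tr A = 0 and det A = -9, so the characteristic polynomial is λ² − (0)λ + (-9) with roots -3 and 3.
Eigenvectors give P = [[-2, 1], [-3, 1]] with P⁻¹ = [[1, -1], [3, -2]], and A = P·diag(-3, 3)·P⁻¹.
Then A³ = P·diag(-27, 27)·P⁻¹ = [[54, 27], [81, 27]] · [[1, -1], [3, -2]] = [[135, -108], [162, -135]].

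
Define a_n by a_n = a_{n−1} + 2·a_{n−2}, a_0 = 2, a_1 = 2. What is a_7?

170

With companion matrix A = [[1, 2], [1, 0]], [a_n, a_{n−1}]ᵀ = A·[a_{n−1}, a_{n−2}]ᵀ, so [a_7, a_6]ᵀ = A^6·[a_1, a_0]ᵀ.
A^6 = [[43, 42], [21, 22]], giving [a_7, a_6]ᵀ = [[170], [86]].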